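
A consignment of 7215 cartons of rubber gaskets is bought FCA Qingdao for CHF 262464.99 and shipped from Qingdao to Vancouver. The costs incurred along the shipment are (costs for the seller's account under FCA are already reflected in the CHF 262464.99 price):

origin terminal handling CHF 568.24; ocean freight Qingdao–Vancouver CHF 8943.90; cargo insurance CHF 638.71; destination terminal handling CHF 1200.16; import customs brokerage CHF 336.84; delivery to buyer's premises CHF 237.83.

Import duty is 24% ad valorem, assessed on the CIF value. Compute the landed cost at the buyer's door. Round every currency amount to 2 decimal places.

Total landed cost: CHF 339818.47

FCA: the seller delivers export-cleared goods to the carrier; the buyer bears costs from that point.
CIF value = FCA price + origin terminal + freight + insurance = 262464.99 + 568.24 + 8943.90 + 638.71 = 272615.84
Import duty = 272615.84 × 24% = 65427.80
Buyer bears: origin terminal 568.24 + freight 8943.90 + insurance 638.71 + destination terminal 1200.16 + brokerage 336.84 + delivery 237.83 + duty 65427.80 = 77353.48
Landed cost = invoice 262464.99 + 77353.48 = 339818.47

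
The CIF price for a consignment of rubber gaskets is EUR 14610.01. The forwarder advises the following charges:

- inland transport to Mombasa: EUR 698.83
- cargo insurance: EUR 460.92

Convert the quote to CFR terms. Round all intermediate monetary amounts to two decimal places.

CFR price: EUR 14149.09

Not relevant to the conversion: inland to port — on the seller under both CIF and CFR; already in the CIF price and stays in the CFR price.
From CIF to CFR, the seller no longer bears: insurance.
CFR price = 14610.01 − 460.92 = 14149.09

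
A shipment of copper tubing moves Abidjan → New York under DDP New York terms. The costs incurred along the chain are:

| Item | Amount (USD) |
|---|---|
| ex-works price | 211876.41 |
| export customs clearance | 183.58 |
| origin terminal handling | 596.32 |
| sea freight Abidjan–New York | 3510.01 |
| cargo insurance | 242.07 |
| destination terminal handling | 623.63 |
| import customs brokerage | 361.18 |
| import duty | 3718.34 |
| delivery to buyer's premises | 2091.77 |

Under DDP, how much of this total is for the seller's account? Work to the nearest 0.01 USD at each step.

Seller's account: USD 223203.31

DDP: the seller bears all costs including import duty.
Seller's account: goods 211876.41 + export clearance 183.58 + origin terminal 596.32 + freight 3510.01 + insurance 242.07 + destination terminal 623.63 + brokerage 361.18 + duty 3718.34 + delivery 2091.77 = 223203.31
Buyer's account: 0.00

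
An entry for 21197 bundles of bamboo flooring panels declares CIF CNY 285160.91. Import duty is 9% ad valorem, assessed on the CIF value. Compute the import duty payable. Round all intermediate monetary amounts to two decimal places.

Import duty = 285160.91 × 9% = 25664.48

Import duty: CNY 25664.48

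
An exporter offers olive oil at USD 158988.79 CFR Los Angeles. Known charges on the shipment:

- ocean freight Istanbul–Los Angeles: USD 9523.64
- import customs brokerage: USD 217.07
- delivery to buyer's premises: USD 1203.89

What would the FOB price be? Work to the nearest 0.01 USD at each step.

FOB price: USD 149465.15

Not relevant to the conversion: delivery, brokerage — on the buyer under both terms; not part of either seller's price.
From CFR to FOB, the seller no longer bears: freight.
FOB price = 158988.79 − 9523.64 = 149465.15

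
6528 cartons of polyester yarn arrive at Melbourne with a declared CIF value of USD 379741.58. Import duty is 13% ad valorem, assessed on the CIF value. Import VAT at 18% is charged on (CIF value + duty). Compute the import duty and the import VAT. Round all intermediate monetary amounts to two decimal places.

Import duty: USD 49366.41; import VAT: USD 77239.44

Import duty = 379741.58 × 13% = 49366.41
VAT base = CIF + duty = 379741.58 + 49366.41 = 429107.99
Import VAT = 429107.99 × 18% = 77239.44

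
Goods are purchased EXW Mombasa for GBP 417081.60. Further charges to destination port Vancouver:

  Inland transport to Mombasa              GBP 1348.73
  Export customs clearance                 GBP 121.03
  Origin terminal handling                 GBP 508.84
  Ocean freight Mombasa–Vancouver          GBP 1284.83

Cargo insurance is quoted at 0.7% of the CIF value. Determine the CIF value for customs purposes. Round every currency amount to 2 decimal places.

CIF value: GBP 423308.19

Let C be the CIF value. C = EXW price + pre-shipment costs + freight + 0.7% × C
C − 0.7% × C = 417081.60 + 1348.73 + 121.03 + 508.84 + 1284.83
0.993 × C = 420345.03
C = 420345.03 / 0.993 = 423308.19
Insurance premium = 0.7% × 423308.19 = 2963.16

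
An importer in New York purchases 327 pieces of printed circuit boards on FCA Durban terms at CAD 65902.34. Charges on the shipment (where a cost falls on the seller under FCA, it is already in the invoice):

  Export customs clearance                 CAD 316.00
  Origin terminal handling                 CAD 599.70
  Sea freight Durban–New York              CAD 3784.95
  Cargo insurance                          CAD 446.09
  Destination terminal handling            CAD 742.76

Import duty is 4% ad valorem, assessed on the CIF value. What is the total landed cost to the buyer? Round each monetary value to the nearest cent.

Total landed cost: CAD 74305.16

FCA: the seller delivers export-cleared goods to the carrier; the buyer bears costs from that point.
Already in the invoice (seller's account under FCA): export clearance — exclude.
CIF value = FCA price + origin terminal + freight + insurance = 65902.34 + 599.70 + 3784.95 + 446.09 = 70733.08
Import duty = 70733.08 × 4% = 2829.32
Buyer bears: origin terminal 599.70 + freight 3784.95 + insurance 446.09 + destination terminal 742.76 + duty 2829.32 = 8402.82
Landed cost = invoice 65902.34 + 8402.82 = 74305.16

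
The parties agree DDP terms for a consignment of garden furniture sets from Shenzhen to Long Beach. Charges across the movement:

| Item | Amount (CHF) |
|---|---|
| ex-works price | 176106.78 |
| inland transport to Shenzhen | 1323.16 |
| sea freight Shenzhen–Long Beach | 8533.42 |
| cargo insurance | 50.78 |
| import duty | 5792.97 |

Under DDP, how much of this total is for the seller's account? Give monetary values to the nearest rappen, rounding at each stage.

Seller's account: CHF 191807.11

DDP: the seller bears all costs including import duty.
Seller's account: goods 176106.78 + inland to port 1323.16 + freight 8533.42 + insurance 50.78 + duty 5792.97 = 191807.11
Buyer's account: 0.00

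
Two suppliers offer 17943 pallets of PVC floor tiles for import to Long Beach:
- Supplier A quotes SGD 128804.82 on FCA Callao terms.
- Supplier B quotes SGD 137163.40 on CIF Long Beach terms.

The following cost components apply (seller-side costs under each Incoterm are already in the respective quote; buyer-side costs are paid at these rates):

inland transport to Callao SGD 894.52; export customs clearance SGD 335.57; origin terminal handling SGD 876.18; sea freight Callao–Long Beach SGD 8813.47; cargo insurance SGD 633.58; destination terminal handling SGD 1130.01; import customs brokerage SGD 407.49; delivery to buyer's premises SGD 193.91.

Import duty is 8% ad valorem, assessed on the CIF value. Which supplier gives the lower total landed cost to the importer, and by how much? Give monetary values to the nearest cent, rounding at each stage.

Supplier B is cheaper by SGD 2121.82

Supplier A (FCA):
CIF value = FCA price + origin terminal + freight + insurance = 128804.82 + 876.18 + 8813.47 + 633.58 = 139128.05
Import duty = 139128.05 × 8% = 11130.24
Buyer bears (A): 876.18 + 8813.47 + 633.58 + 1130.01 + 407.49 + 193.91 = 12054.64
Landed cost (A) = invoice 128804.82 + 12054.64 + duty 11130.24 = 151989.70
Supplier B (CIF):
The CIF price already equals the CIF value: 137163.40
Import duty = 137163.40 × 8% = 10973.07
Buyer bears (B): 1130.01 + 407.49 + 193.91 = 1731.41
Landed cost (B) = invoice 137163.40 + 1731.41 + duty 10973.07 = 149867.88
Difference = |151989.70 − 149867.88| = 2121.82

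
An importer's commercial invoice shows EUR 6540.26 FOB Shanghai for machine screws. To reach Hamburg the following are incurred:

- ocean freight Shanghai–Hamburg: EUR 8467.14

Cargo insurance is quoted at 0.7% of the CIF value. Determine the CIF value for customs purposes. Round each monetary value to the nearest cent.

CIF value: EUR 15113.19

Let C be the CIF value. C = FOB price + freight + 0.7% × C
C − 0.7% × C = 6540.26 + 8467.14
0.993 × C = 15007.40
C = 15007.40 / 0.993 = 15113.19
Insurance premium = 0.7% × 15113.19 = 105.79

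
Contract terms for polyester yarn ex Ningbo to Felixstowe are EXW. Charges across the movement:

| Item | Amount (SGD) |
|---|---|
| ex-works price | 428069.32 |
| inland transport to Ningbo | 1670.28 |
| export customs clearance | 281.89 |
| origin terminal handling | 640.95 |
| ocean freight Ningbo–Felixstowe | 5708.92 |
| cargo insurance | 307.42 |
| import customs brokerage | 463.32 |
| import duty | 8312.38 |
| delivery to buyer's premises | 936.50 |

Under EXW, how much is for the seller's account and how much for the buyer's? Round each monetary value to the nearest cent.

EXW: the seller makes goods available at their premises; the buyer bears all onward costs.
Seller's account: goods 428069.32 = 428069.32
Buyer's account: inland to port 1670.28 + export clearance 281.89 + origin terminal 640.95 + freight 5708.92 + insurance 307.42 + brokerage 463.32 + duty 8312.38 + delivery 936.50 = 18321.66

Seller: SGD 428069.32; buyer: SGD 18321.66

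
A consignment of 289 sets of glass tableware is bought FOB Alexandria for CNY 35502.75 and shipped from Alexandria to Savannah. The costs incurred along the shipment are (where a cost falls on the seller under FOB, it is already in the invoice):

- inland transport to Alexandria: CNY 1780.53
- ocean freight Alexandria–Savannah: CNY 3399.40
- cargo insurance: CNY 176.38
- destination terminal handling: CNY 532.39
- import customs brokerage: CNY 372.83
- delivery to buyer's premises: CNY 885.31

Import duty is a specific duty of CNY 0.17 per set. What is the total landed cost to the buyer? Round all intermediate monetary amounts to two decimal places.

FOB: the seller bears costs until goods are on board at the origin port; the buyer bears freight, insurance and all costs thereafter.
Already in the invoice (seller's account under FOB): inland to port — exclude.
CIF value = FOB price + freight + insurance = 35502.75 + 3399.40 + 176.38 = 39078.53
Import duty = 289 × 0.17 = 49.13
Buyer bears: freight 3399.40 + insurance 176.38 + destination terminal 532.39 + brokerage 372.83 + delivery 885.31 + duty 49.13 = 5415.44
Landed cost = invoice 35502.75 + 5415.44 = 40918.19

Total landed cost: CNY 40918.19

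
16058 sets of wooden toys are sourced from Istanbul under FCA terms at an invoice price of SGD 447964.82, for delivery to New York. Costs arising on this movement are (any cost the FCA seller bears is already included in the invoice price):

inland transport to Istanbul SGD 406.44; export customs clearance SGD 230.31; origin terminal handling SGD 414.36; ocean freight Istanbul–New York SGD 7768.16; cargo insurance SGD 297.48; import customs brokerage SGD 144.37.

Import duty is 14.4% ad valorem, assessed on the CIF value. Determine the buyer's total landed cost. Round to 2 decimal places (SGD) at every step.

Total landed cost: SGD 522317.24

FCA: the seller delivers export-cleared goods to the carrier; the buyer bears costs from that point.
Already in the invoice (seller's account under FCA): inland to port, export clearance — exclude.
CIF value = FCA price + origin terminal + freight + insurance = 447964.82 + 414.36 + 7768.16 + 297.48 = 456444.82
Import duty = 456444.82 × 14.4% = 65728.05
Buyer bears: origin terminal 414.36 + freight 7768.16 + insurance 297.48 + brokerage 144.37 + duty 65728.05 = 74352.42
Landed cost = invoice 447964.82 + 74352.42 = 522317.24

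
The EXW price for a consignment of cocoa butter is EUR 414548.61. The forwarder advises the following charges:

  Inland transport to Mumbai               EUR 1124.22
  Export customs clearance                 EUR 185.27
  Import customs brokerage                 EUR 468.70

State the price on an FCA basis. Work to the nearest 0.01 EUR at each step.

FCA price: EUR 415858.10

Not relevant to the conversion: brokerage — on the buyer under both terms; not part of either seller's price.
From EXW to FCA, the seller additionally bears: inland to port, export clearance.
FCA price = 414548.61 + 1124.22 + 185.27 = 415858.10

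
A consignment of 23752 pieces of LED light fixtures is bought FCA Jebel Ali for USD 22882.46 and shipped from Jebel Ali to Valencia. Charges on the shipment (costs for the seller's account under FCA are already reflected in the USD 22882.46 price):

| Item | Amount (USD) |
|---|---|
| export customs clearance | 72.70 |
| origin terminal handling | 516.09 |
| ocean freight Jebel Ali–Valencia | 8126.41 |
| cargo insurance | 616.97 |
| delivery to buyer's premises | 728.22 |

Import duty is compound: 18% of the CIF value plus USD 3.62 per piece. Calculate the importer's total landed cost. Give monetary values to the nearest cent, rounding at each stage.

FCA: the seller delivers export-cleared goods to the carrier; the buyer bears costs from that point.
Already in the invoice (seller's account under FCA): export clearance — exclude.
CIF value = FCA price + origin terminal + freight + insurance = 22882.46 + 516.09 + 8126.41 + 616.97 = 32141.93
Ad valorem component: 32141.93 × 18% = 5785.55
Specific component: 23752 × 3.62 = 85982.24
Import duty = 5785.55 + 85982.24 = 91767.79
Buyer bears: origin terminal 516.09 + freight 8126.41 + insurance 616.97 + delivery 728.22 + duty 91767.79 = 101755.48
Landed cost = invoice 22882.46 + 101755.48 = 124637.94

Total landed cost: USD 124637.94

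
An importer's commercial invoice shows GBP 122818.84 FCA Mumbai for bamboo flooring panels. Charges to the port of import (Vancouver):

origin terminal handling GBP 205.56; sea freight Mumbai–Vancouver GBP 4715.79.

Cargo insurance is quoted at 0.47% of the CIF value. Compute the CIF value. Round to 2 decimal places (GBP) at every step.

Let C be the CIF value. C = FCA price + pre-shipment costs + freight + 0.47% × C
C − 0.47% × C = 122818.84 + 205.56 + 4715.79
0.9953 × C = 127740.19
C = 127740.19 / 0.9953 = 128343.40
Insurance premium = 0.47% × 128343.40 = 603.21

CIF value: GBP 128343.40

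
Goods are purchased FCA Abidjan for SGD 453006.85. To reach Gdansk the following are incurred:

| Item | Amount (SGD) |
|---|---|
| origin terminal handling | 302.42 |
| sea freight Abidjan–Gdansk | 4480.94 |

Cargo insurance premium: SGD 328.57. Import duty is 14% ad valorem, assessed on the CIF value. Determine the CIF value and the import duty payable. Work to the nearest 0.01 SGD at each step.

CIF = FCA price + pre-shipment costs + freight + insurance
CIF = 453006.85 + 302.42 + 4480.94 + 328.57 = 458118.78
Import duty = 458118.78 × 14% = 64136.63

CIF value: SGD 458118.78; import duty: SGD 64136.63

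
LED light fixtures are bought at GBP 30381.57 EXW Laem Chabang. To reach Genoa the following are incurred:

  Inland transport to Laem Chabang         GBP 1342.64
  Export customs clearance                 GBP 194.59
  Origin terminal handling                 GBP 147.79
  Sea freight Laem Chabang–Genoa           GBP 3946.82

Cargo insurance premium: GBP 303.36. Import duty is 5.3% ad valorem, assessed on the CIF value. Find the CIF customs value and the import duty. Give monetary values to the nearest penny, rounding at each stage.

CIF = EXW price + pre-shipment costs + freight + insurance
CIF = 30381.57 + 1342.64 + 194.59 + 147.79 + 3946.82 + 303.36 = 36316.77
Import duty = 36316.77 × 5.3% = 1924.79

CIF value: GBP 36316.77; import duty: GBP 1924.79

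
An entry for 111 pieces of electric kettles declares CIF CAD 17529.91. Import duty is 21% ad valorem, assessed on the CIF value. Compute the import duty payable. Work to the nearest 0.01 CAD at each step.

Import duty: CAD 3681.28

Import duty = 17529.91 × 21% = 3681.28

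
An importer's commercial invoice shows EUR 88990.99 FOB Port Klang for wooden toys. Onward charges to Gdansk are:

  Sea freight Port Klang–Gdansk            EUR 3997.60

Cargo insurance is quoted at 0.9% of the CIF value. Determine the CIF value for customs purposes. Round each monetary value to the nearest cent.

Let C be the CIF value. C = FOB price + freight + 0.9% × C
C − 0.9% × C = 88990.99 + 3997.60
0.991 × C = 92988.59
C = 92988.59 / 0.991 = 93833.09
Insurance premium = 0.9% × 93833.09 = 844.50

CIF value: EUR 93833.09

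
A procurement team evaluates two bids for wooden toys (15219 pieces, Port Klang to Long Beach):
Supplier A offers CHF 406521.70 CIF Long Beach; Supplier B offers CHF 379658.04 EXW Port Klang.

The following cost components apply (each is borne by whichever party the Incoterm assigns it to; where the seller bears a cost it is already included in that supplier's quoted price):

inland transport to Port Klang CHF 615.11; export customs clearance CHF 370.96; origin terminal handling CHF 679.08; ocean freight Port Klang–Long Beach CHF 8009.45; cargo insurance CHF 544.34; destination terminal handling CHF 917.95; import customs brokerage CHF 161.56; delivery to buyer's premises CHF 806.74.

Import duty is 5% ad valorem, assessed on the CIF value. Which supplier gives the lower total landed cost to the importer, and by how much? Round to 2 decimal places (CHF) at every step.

Supplier B is cheaper by CHF 17476.96

Supplier A (CIF):
The CIF price already equals the CIF value: 406521.70
Import duty = 406521.70 × 5% = 20326.09
Buyer bears (A): 917.95 + 161.56 + 806.74 = 1886.25
Landed cost (A) = invoice 406521.70 + 1886.25 + duty 20326.09 = 428734.04
Supplier B (EXW):
CIF value = EXW price + inland to port + export clearance + origin terminal + freight + insurance = 379658.04 + 615.11 + 370.96 + 679.08 + 8009.45 + 544.34 = 389876.98
Import duty = 389876.98 × 5% = 19493.85
Buyer bears (B): 615.11 + 370.96 + 679.08 + 8009.45 + 544.34 + 917.95 + 161.56 + 806.74 = 12105.19
Landed cost (B) = invoice 379658.04 + 12105.19 + duty 19493.85 = 411257.08
Difference = |428734.04 − 411257.08| = 17476.96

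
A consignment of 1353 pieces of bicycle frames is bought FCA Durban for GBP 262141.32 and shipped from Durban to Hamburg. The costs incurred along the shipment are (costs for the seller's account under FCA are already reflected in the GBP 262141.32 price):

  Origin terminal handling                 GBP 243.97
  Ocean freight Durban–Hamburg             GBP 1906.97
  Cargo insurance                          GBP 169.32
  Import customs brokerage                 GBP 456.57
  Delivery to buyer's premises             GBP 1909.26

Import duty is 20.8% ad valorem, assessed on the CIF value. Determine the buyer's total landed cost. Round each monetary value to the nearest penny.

Total landed cost: GBP 321835.42

FCA: the seller delivers export-cleared goods to the carrier; the buyer bears costs from that point.
CIF value = FCA price + origin terminal + freight + insurance = 262141.32 + 243.97 + 1906.97 + 169.32 = 264461.58
Import duty = 264461.58 × 20.8% = 55008.01
Buyer bears: origin terminal 243.97 + freight 1906.97 + insurance 169.32 + brokerage 456.57 + delivery 1909.26 + duty 55008.01 = 59694.10
Landed cost = invoice 262141.32 + 59694.10 = 321835.42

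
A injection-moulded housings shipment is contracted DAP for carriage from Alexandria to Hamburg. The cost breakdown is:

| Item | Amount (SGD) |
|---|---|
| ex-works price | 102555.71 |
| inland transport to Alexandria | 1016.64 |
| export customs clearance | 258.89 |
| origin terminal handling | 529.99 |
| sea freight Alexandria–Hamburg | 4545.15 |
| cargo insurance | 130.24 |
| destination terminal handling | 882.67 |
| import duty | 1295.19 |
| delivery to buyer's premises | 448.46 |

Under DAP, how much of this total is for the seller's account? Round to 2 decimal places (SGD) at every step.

Seller's account: SGD 110367.75

DAP: the seller bears all costs to the named destination except import duty and clearance.
Seller's account: goods 102555.71 + inland to port 1016.64 + export clearance 258.89 + origin terminal 529.99 + freight 4545.15 + insurance 130.24 + destination terminal 882.67 + delivery 448.46 = 110367.75
Buyer's account: duty 1295.19 = 1295.19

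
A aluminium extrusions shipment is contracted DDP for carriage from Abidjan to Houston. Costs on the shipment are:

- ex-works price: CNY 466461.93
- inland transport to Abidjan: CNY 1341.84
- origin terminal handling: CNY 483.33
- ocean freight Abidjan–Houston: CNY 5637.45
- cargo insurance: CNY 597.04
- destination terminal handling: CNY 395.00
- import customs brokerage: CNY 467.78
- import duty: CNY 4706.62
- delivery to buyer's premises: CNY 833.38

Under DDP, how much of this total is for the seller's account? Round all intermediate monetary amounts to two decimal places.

Seller's account: CNY 480924.37

DDP: the seller bears all costs including import duty.
Seller's account: goods 466461.93 + inland to port 1341.84 + origin terminal 483.33 + freight 5637.45 + insurance 597.04 + destination terminal 395.00 + brokerage 467.78 + duty 4706.62 + delivery 833.38 = 480924.37
Buyer's account: 0.00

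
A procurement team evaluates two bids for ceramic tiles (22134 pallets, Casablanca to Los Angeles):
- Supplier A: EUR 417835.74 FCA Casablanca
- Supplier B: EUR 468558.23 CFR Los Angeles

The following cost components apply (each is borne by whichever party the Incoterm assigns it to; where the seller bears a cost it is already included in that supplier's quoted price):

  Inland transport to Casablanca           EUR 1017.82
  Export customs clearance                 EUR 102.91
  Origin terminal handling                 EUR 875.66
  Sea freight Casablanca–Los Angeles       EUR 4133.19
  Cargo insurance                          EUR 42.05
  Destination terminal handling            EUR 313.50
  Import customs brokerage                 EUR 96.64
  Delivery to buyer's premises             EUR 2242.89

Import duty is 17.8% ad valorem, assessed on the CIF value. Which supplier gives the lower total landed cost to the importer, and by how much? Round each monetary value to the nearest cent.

Supplier A is cheaper by EUR 53850.67

Supplier A (FCA):
CIF value = FCA price + origin terminal + freight + insurance = 417835.74 + 875.66 + 4133.19 + 42.05 = 422886.64
Import duty = 422886.64 × 17.8% = 75273.82
Buyer bears (A): 875.66 + 4133.19 + 42.05 + 313.50 + 96.64 + 2242.89 = 7703.93
Landed cost (A) = invoice 417835.74 + 7703.93 + duty 75273.82 = 500813.49
Supplier B (CFR):
CIF value = CFR price + insurance = 468558.23 + 42.05 = 468600.28
Import duty = 468600.28 × 17.8% = 83410.85
Buyer bears (B): 42.05 + 313.50 + 96.64 + 2242.89 = 2695.08
Landed cost (B) = invoice 468558.23 + 2695.08 + duty 83410.85 = 554664.16
Difference = |500813.49 − 554664.16| = 53850.67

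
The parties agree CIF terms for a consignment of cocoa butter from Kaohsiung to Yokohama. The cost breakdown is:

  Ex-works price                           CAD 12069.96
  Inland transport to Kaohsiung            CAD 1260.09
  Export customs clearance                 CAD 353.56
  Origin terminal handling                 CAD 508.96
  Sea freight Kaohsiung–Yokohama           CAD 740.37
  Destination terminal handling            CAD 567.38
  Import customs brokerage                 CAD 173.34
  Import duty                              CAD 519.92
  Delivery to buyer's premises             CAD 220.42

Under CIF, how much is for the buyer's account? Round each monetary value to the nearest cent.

CIF: the seller pays costs through ocean freight and marine insurance to the destination port.
Seller's account: goods 12069.96 + inland to port 1260.09 + export clearance 353.56 + origin terminal 508.96 + freight 740.37 = 14932.94
Buyer's account: destination terminal 567.38 + brokerage 173.34 + duty 519.92 + delivery 220.42 = 1481.06

Buyer's account: CAD 1481.06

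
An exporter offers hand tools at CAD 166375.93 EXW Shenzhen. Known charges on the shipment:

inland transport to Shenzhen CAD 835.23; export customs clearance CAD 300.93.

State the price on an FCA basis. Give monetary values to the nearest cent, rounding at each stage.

FCA price: CAD 167512.09

From EXW to FCA, the seller additionally bears: inland to port, export clearance.
FCA price = 166375.93 + 835.23 + 300.93 = 167512.09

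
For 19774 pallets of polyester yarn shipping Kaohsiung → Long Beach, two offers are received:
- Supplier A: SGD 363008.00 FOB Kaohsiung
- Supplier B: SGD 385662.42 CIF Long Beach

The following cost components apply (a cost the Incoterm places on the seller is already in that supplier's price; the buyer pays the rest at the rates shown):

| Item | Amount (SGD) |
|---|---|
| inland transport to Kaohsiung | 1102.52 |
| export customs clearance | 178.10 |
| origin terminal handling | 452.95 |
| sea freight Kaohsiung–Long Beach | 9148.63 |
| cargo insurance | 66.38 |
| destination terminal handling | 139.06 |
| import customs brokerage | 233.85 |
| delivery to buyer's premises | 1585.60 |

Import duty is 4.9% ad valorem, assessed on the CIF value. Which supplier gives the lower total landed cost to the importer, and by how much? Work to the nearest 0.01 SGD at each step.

Supplier A (FOB):
CIF value = FOB price + freight + insurance = 363008.00 + 9148.63 + 66.38 = 372223.01
Import duty = 372223.01 × 4.9% = 18238.93
Buyer bears (A): 9148.63 + 66.38 + 139.06 + 233.85 + 1585.60 = 11173.52
Landed cost (A) = invoice 363008.00 + 11173.52 + duty 18238.93 = 392420.45
Supplier B (CIF):
The CIF price already equals the CIF value: 385662.42
Import duty = 385662.42 × 4.9% = 18897.46
Buyer bears (B): 139.06 + 233.85 + 1585.60 = 1958.51
Landed cost (B) = invoice 385662.42 + 1958.51 + duty 18897.46 = 406518.39
Difference = |392420.45 − 406518.39| = 14097.94

Supplier A is cheaper by SGD 14097.94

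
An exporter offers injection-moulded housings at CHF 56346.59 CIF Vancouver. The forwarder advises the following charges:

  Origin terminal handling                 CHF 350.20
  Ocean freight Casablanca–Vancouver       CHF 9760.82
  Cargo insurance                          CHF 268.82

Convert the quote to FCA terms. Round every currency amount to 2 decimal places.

FCA price: CHF 45966.75

From CIF to FCA, the seller no longer bears: origin terminal, freight, insurance.
FCA price = 56346.59 − 350.20 − 9760.82 − 268.82 = 45966.75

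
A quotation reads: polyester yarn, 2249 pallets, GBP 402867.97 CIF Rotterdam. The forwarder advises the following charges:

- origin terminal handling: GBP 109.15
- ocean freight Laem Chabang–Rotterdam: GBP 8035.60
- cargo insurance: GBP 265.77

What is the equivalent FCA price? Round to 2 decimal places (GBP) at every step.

FCA price: GBP 394457.45

From CIF to FCA, the seller no longer bears: origin terminal, freight, insurance.
FCA price = 402867.97 − 109.15 − 8035.60 − 265.77 = 394457.45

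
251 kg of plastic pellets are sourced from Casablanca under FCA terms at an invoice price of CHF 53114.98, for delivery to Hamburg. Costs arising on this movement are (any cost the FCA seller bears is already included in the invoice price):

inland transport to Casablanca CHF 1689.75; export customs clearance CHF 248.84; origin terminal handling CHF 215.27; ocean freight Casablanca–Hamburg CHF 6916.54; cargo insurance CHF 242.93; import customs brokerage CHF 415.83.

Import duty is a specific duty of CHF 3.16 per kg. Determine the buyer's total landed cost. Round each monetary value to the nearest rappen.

FCA: the seller delivers export-cleared goods to the carrier; the buyer bears costs from that point.
Already in the invoice (seller's account under FCA): inland to port, export clearance — exclude.
CIF value = FCA price + origin terminal + freight + insurance = 53114.98 + 215.27 + 6916.54 + 242.93 = 60489.72
Import duty = 251 × 3.16 = 793.16
Buyer bears: origin terminal 215.27 + freight 6916.54 + insurance 242.93 + brokerage 415.83 + duty 793.16 = 8583.73
Landed cost = invoice 53114.98 + 8583.73 = 61698.71

Total landed cost: CHF 61698.71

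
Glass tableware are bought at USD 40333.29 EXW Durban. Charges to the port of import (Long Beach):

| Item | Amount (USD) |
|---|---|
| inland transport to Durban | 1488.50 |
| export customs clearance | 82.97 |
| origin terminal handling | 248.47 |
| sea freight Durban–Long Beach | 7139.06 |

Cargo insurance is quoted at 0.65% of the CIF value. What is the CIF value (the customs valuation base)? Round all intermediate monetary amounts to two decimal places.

Let C be the CIF value. C = EXW price + pre-shipment costs + freight + 0.65% × C
C − 0.65% × C = 40333.29 + 1488.50 + 82.97 + 248.47 + 7139.06
0.9935 × C = 49292.29
C = 49292.29 / 0.9935 = 49614.79
Insurance premium = 0.65% × 49614.79 = 322.50

CIF value: USD 49614.79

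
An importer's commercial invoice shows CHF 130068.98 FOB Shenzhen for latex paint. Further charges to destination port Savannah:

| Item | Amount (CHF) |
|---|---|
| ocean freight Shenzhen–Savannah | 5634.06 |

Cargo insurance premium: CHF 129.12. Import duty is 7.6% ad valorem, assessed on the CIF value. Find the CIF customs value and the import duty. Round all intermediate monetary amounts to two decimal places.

CIF value: CHF 135832.16; import duty: CHF 10323.24

CIF = FOB price + freight + insurance
CIF = 130068.98 + 5634.06 + 129.12 = 135832.16
Import duty = 135832.16 × 7.6% = 10323.24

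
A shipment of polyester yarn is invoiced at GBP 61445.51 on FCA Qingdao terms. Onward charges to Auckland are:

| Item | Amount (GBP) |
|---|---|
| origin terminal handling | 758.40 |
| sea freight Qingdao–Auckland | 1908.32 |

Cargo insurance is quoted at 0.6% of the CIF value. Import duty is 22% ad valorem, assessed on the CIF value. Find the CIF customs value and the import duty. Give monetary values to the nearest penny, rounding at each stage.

Let C be the CIF value. C = FCA price + pre-shipment costs + freight + 0.6% × C
C − 0.6% × C = 61445.51 + 758.40 + 1908.32
0.994 × C = 64112.23
C = 64112.23 / 0.994 = 64499.23
Insurance premium = 0.6% × 64499.23 = 387.00
Import duty = 64499.23 × 22% = 14189.83

CIF value: GBP 64499.23; import duty: GBP 14189.83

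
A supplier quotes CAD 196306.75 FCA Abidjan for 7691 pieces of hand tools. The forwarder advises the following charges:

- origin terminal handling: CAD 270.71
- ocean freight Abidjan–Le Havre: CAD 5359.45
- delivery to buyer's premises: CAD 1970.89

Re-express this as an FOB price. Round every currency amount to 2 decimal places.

FOB price: CAD 196577.46

Not relevant to the conversion: delivery, freight — on the buyer under both terms; not part of either seller's price.
From FCA to FOB, the seller additionally bears: origin terminal.
FOB price = 196306.75 + 270.71 = 196577.46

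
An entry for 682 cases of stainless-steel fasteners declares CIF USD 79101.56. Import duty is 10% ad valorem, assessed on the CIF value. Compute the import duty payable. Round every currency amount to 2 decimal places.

Import duty: USD 7910.16

Import duty = 79101.56 × 10% = 7910.16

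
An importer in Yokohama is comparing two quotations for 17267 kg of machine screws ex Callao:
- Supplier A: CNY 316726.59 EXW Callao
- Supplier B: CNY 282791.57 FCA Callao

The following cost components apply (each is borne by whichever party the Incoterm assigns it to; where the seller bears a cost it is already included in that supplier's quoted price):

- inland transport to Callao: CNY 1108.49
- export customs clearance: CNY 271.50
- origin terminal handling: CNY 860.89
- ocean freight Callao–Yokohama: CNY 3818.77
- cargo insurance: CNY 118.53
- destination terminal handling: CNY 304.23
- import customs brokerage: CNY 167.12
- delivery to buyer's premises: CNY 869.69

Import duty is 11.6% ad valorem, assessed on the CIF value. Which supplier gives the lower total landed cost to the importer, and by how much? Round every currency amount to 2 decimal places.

Supplier B is cheaper by CNY 39411.55

Supplier A (EXW):
CIF value = EXW price + inland to port + export clearance + origin terminal + freight + insurance = 316726.59 + 1108.49 + 271.50 + 860.89 + 3818.77 + 118.53 = 322904.77
Import duty = 322904.77 × 11.6% = 37456.95
Buyer bears (A): 1108.49 + 271.50 + 860.89 + 3818.77 + 118.53 + 304.23 + 167.12 + 869.69 = 7519.22
Landed cost (A) = invoice 316726.59 + 7519.22 + duty 37456.95 = 361702.76
Supplier B (FCA):
CIF value = FCA price + origin terminal + freight + insurance = 282791.57 + 860.89 + 3818.77 + 118.53 = 287589.76
Import duty = 287589.76 × 11.6% = 33360.41
Buyer bears (B): 860.89 + 3818.77 + 118.53 + 304.23 + 167.12 + 869.69 = 6139.23
Landed cost (B) = invoice 282791.57 + 6139.23 + duty 33360.41 = 322291.21
Difference = |361702.76 − 322291.21| = 39411.55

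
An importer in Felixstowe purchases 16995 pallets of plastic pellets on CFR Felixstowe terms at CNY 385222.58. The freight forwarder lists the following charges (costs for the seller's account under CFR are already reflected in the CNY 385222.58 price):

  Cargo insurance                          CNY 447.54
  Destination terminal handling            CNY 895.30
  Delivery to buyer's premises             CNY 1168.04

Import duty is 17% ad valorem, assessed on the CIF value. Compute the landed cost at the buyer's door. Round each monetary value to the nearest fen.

CFR: the seller pays costs through ocean freight to the destination port, but not insurance.
CIF value = CFR price + insurance = 385222.58 + 447.54 = 385670.12
Import duty = 385670.12 × 17% = 65563.92
Buyer bears: insurance 447.54 + destination terminal 895.30 + delivery 1168.04 + duty 65563.92 = 68074.80
Landed cost = invoice 385222.58 + 68074.80 = 453297.38

Total landed cost: CNY 453297.38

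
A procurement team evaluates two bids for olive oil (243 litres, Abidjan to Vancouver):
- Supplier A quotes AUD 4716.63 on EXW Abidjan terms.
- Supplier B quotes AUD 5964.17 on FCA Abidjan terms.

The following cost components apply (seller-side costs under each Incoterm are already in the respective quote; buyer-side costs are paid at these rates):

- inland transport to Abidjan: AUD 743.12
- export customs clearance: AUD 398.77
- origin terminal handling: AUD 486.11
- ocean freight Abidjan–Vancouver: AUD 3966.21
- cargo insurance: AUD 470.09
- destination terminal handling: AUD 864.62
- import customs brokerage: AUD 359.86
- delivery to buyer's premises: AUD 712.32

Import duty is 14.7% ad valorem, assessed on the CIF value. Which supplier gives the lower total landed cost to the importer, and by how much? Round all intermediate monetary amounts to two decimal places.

Supplier A is cheaper by AUD 121.18

Supplier A (EXW):
CIF value = EXW price + inland to port + export clearance + origin terminal + freight + insurance = 4716.63 + 743.12 + 398.77 + 486.11 + 3966.21 + 470.09 = 10780.93
Import duty = 10780.93 × 14.7% = 1584.80
Buyer bears (A): 743.12 + 398.77 + 486.11 + 3966.21 + 470.09 + 864.62 + 359.86 + 712.32 = 8001.10
Landed cost (A) = invoice 4716.63 + 8001.10 + duty 1584.80 = 14302.53
Supplier B (FCA):
CIF value = FCA price + origin terminal + freight + insurance = 5964.17 + 486.11 + 3966.21 + 470.09 = 10886.58
Import duty = 10886.58 × 14.7% = 1600.33
Buyer bears (B): 486.11 + 3966.21 + 470.09 + 864.62 + 359.86 + 712.32 = 6859.21
Landed cost (B) = invoice 5964.17 + 6859.21 + duty 1600.33 = 14423.71
Difference = |14302.53 − 14423.71| = 121.18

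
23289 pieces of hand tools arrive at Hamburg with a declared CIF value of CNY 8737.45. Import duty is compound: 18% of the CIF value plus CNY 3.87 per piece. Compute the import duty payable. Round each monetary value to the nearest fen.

Import duty: CNY 91701.17

Ad valorem component: 8737.45 × 18% = 1572.74
Specific component: 23289 × 3.87 = 90128.43
Import duty = 1572.74 + 90128.43 = 91701.17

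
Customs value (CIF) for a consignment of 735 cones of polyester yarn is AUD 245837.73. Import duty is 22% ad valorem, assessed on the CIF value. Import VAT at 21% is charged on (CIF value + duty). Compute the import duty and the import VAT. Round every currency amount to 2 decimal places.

Import duty: AUD 54084.30; import VAT: AUD 62983.63

Import duty = 245837.73 × 22% = 54084.30
VAT base = CIF + duty = 245837.73 + 54084.30 = 299922.03
Import VAT = 299922.03 × 21% = 62983.63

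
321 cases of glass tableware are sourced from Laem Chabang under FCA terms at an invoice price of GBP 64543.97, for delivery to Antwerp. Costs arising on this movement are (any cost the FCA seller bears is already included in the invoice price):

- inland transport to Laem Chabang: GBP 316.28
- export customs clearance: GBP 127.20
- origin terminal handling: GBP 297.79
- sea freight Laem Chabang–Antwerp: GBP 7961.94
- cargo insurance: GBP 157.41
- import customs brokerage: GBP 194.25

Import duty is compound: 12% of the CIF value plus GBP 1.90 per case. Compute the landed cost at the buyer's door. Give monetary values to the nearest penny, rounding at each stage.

FCA: the seller delivers export-cleared goods to the carrier; the buyer bears costs from that point.
Already in the invoice (seller's account under FCA): inland to port, export clearance — exclude.
CIF value = FCA price + origin terminal + freight + insurance = 64543.97 + 297.79 + 7961.94 + 157.41 = 72961.11
Ad valorem component: 72961.11 × 12% = 8755.33
Specific component: 321 × 1.90 = 609.90
Import duty = 8755.33 + 609.90 = 9365.23
Buyer bears: origin terminal 297.79 + freight 7961.94 + insurance 157.41 + brokerage 194.25 + duty 9365.23 = 17976.62
Landed cost = invoice 64543.97 + 17976.62 = 82520.59

Total landed cost: GBP 82520.59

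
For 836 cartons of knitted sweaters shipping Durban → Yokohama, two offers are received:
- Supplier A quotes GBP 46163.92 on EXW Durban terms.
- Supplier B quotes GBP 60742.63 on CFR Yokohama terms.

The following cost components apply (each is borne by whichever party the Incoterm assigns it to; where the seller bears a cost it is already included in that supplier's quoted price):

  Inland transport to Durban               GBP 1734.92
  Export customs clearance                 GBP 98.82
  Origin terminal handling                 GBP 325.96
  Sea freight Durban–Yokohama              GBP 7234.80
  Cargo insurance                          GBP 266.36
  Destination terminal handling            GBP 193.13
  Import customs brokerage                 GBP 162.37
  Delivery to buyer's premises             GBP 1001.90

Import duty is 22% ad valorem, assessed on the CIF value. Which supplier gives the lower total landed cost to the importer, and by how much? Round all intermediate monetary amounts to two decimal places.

Supplier A is cheaper by GBP 6324.74

Supplier A (EXW):
CIF value = EXW price + inland to port + export clearance + origin terminal + freight + insurance = 46163.92 + 1734.92 + 98.82 + 325.96 + 7234.80 + 266.36 = 55824.78
Import duty = 55824.78 × 22% = 12281.45
Buyer bears (A): 1734.92 + 98.82 + 325.96 + 7234.80 + 266.36 + 193.13 + 162.37 + 1001.90 = 11018.26
Landed cost (A) = invoice 46163.92 + 11018.26 + duty 12281.45 = 69463.63
Supplier B (CFR):
CIF value = CFR price + insurance = 60742.63 + 266.36 = 61008.99
Import duty = 61008.99 × 22% = 13421.98
Buyer bears (B): 266.36 + 193.13 + 162.37 + 1001.90 = 1623.76
Landed cost (B) = invoice 60742.63 + 1623.76 + duty 13421.98 = 75788.37
Difference = |69463.63 − 75788.37| = 6324.74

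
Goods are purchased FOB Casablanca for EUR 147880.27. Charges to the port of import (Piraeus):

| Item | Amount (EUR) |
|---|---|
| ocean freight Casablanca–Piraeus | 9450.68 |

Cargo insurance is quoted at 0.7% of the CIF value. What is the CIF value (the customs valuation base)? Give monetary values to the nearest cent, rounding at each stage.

Let C be the CIF value. C = FOB price + freight + 0.7% × C
C − 0.7% × C = 147880.27 + 9450.68
0.993 × C = 157330.95
C = 157330.95 / 0.993 = 158440.03
Insurance premium = 0.7% × 158440.03 = 1109.08

CIF value: EUR 158440.03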